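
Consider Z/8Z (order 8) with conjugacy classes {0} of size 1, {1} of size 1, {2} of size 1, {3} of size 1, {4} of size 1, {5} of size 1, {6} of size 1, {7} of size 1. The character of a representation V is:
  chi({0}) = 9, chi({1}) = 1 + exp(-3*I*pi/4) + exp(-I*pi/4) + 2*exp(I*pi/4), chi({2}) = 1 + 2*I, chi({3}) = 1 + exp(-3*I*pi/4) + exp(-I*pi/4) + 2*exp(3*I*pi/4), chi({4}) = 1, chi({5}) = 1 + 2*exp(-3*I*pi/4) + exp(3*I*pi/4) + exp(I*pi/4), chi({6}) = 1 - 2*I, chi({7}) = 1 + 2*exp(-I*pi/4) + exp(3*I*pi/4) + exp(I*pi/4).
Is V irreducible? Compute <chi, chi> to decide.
Not irreducible (reducible): <chi, chi> = 13 > 1.

Derivation: <chi, chi> = (1/|G|) sum_C |C| * |chi(C)|^2 = (1/8)[1*|9|^2 + 1*|1 + exp(-3*I*pi/4) + exp(-I*pi/4) + 2*exp(I*pi/4)|^2 + 1*|1 + 2*I|^2 + 1*|1 + exp(-3*I*pi/4) + exp(-I*pi/4) + 2*exp(3*I*pi/4)|^2 + 1*|1|^2 + 1*|1 + 2*exp(-3*I*pi/4) + exp(3*I*pi/4) + exp(I*pi/4)|^2 + 1*|1 - 2*I|^2 + 1*|1 + 2*exp(-I*pi/4) + exp(3*I*pi/4) + exp(I*pi/4)|^2]
  = (1/8)[(81) + (3 + 3*exp(-I*pi/4) + exp(-3*I*pi/4) + exp(3*I*pi/4) + 3*exp(I*pi/4)) + (5) + (3 + 3*exp(-3*I*pi/4) + exp(-I*pi/4) + exp(I*pi/4) + 3*exp(3*I*pi/4)) + (1) + (3 + 3*exp(-3*I*pi/4) + exp(-I*pi/4) + exp(I*pi/4) + 3*exp(3*I*pi/4)) + (5) + (3 + 3*exp(-I*pi/4) + exp(-3*I*pi/4) + exp(3*I*pi/4) + 3*exp(I*pi/4))] = 104/8 = 13.
(Exp terms are combined using exp(i*s)*conj(exp(i*t)) = exp(i*(s-t)), and sums of them are collapsed using the identity that for every m > 1 the m distinct m-th roots of unity sum to 0, e.g. 1 + exp(2*I*pi/3) + exp(-2*I*pi/3) = 0.)
A character is irreducible iff <chi, chi> = 1, so this representation is reducible.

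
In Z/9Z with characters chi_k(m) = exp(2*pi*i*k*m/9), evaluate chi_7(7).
chi_7(7) = zeta_9^49 = exp(8*I*pi/9)

Details: chi_7(7) = zeta_9^(7*7) = zeta_9^49. Since zeta_9^9 = 1, this equals zeta_9^4 = exp(2*pi*i*4/9) = exp(8*I*pi/9).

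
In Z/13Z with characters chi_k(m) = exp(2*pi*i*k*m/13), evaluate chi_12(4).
chi_12(4) = zeta_13^48 = exp(-8*I*pi/13)

Justification: chi_12(4) = zeta_13^(12*4) = zeta_13^48. Since zeta_13^13 = 1, this equals zeta_13^9 = exp(2*pi*i*9/13) = exp(-8*I*pi/13).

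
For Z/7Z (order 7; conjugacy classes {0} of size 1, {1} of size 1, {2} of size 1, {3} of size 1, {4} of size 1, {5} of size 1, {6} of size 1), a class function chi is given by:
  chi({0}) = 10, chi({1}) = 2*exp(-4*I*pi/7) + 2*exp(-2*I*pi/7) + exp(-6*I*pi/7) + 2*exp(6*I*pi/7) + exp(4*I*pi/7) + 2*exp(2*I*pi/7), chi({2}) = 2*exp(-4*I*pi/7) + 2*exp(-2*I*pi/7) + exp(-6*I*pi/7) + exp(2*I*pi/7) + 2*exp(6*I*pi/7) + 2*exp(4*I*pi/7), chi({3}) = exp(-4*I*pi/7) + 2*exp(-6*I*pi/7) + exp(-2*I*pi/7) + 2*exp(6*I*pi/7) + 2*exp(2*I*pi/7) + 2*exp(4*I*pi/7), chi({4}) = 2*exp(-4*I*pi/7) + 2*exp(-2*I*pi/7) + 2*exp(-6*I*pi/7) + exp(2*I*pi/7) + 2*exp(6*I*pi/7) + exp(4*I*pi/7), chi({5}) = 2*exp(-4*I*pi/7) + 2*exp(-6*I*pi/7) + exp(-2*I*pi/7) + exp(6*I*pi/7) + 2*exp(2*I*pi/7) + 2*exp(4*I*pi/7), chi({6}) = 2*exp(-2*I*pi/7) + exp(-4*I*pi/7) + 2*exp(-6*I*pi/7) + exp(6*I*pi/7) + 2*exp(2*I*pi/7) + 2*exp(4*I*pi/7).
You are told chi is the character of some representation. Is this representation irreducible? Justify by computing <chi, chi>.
Not irreducible (reducible): <chi, chi> = 18 > 1.

<chi, chi> = (1/|G|) sum_C |C| * |chi(C)|^2 = (1/7)[1*|10|^2 + 1*|2*exp(-4*I*pi/7) + 2*exp(-2*I*pi/7) + exp(-6*I*pi/7) + 2*exp(6*I*pi/7) + exp(4*I*pi/7) + 2*exp(2*I*pi/7)|^2 + 1*|2*exp(-4*I*pi/7) + 2*exp(-2*I*pi/7) + exp(-6*I*pi/7) + exp(2*I*pi/7) + 2*exp(6*I*pi/7) + 2*exp(4*I*pi/7)|^2 + 1*|exp(-4*I*pi/7) + 2*exp(-6*I*pi/7) + exp(-2*I*pi/7) + 2*exp(6*I*pi/7) + 2*exp(2*I*pi/7) + 2*exp(4*I*pi/7)|^2 + 1*|2*exp(-4*I*pi/7) + 2*exp(-2*I*pi/7) + 2*exp(-6*I*pi/7) + exp(2*I*pi/7) + 2*exp(6*I*pi/7) + exp(4*I*pi/7)|^2 + 1*|2*exp(-4*I*pi/7) + 2*exp(-6*I*pi/7) + exp(-2*I*pi/7) + exp(6*I*pi/7) + 2*exp(2*I*pi/7) + 2*exp(4*I*pi/7)|^2 + 1*|2*exp(-2*I*pi/7) + exp(-4*I*pi/7) + 2*exp(-6*I*pi/7) + exp(6*I*pi/7) + 2*exp(2*I*pi/7) + 2*exp(4*I*pi/7)|^2]
  = (1/7)[(100) + (18 + 15*exp(-4*I*pi/7) + 12*exp(-2*I*pi/7) + 14*exp(-6*I*pi/7) + 14*exp(6*I*pi/7) + 12*exp(2*I*pi/7) + 15*exp(4*I*pi/7)) + (18 + 12*exp(-4*I*pi/7) + 14*exp(-2*I*pi/7) + 15*exp(-6*I*pi/7) + 15*exp(6*I*pi/7) + 14*exp(2*I*pi/7) + 12*exp(4*I*pi/7)) + (18 + 14*exp(-4*I*pi/7) + 15*exp(-2*I*pi/7) + 12*exp(-6*I*pi/7) + 12*exp(6*I*pi/7) + 15*exp(2*I*pi/7) + 14*exp(4*I*pi/7)) + (18 + 14*exp(-4*I*pi/7) + 15*exp(-2*I*pi/7) + 12*exp(-6*I*pi/7) + 12*exp(6*I*pi/7) + 15*exp(2*I*pi/7) + 14*exp(4*I*pi/7)) + (18 + 12*exp(-4*I*pi/7) + 14*exp(-2*I*pi/7) + 15*exp(-6*I*pi/7) + 15*exp(6*I*pi/7) + 14*exp(2*I*pi/7) + 12*exp(4*I*pi/7)) + (18 + 15*exp(-4*I*pi/7) + 12*exp(-2*I*pi/7) + 14*exp(-6*I*pi/7) + 14*exp(6*I*pi/7) + 12*exp(2*I*pi/7) + 15*exp(4*I*pi/7))] = 126/7 = 18.
(Exp terms are combined using exp(i*s)*conj(exp(i*t)) = exp(i*(s-t)), and sums of them are collapsed using the identity that for every m > 1 the m distinct m-th roots of unity sum to 0, e.g. 1 + exp(2*I*pi/3) + exp(-2*I*pi/3) = 0.)
A character is irreducible iff <chi, chi> = 1, so this representation is reducible.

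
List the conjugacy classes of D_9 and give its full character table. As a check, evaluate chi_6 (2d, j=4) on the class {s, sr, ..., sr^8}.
Conjugacy classes: {e} of size 1, {r^1, r^8} of size 2, {r^2, r^7} of size 2, {r^3, r^6} of size 2, {r^4, r^5} of size 2, {s, sr, ..., sr^8} of size 9.
Character table:
  irrep \ class              {e} (size 1)  {r^1, r^8} (size 2)  {r^2, r^7} (size 2)  {r^3, r^6} (size 2)  {r^4, r^5} (size 2)  {s, sr, ..., sr^8} (size 9)
  chi_1 (triv)               1             1                    1                    1                    1                    1                          
  chi_2 (sign: r->1, s->-1)  1             1                    1                    1                    1                    -1                         
  chi_3 (2d, j=1)            2             2*cos(2*pi/9)        2*cos(4*pi/9)        -1                   -2*cos(pi/9)         0                          
  chi_4 (2d, j=2)            2             2*cos(4*pi/9)        -2*cos(pi/9)         -1                   2*cos(2*pi/9)        0                          
  chi_5 (2d, j=3)            2             -1                   -1                   2                    -1                   0                          
  chi_6 (2d, j=4)            2             -2*cos(pi/9)         2*cos(2*pi/9)        -1                   2*cos(4*pi/9)        0                          

Spot check: chi_6 (2d, j=4) on {s, sr, ..., sr^8} = 0.

Proof sketch: D_9 has order 2*9 = 18 with 6 conjugacy classes, hence 6 irreducibles. Sum of squared dims 1 + 1 + 4 + 4 + 4 + 4 = 18 = |G|. Linear characters come from the abelianisation; the 2-dimensional irreps have character r^k -> 2*cos(2*pi*j*k/9), reflections -> 0.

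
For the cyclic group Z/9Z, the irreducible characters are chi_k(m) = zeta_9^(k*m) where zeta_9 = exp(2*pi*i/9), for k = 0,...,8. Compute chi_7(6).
chi_7(6) = zeta_9^42 = exp(-2*I*pi/3)

Proof sketch: chi_7(6) = zeta_9^(7*6) = zeta_9^42. Since zeta_9^9 = 1, this equals zeta_9^6 = exp(2*pi*i*6/9) = exp(-2*I*pi/3).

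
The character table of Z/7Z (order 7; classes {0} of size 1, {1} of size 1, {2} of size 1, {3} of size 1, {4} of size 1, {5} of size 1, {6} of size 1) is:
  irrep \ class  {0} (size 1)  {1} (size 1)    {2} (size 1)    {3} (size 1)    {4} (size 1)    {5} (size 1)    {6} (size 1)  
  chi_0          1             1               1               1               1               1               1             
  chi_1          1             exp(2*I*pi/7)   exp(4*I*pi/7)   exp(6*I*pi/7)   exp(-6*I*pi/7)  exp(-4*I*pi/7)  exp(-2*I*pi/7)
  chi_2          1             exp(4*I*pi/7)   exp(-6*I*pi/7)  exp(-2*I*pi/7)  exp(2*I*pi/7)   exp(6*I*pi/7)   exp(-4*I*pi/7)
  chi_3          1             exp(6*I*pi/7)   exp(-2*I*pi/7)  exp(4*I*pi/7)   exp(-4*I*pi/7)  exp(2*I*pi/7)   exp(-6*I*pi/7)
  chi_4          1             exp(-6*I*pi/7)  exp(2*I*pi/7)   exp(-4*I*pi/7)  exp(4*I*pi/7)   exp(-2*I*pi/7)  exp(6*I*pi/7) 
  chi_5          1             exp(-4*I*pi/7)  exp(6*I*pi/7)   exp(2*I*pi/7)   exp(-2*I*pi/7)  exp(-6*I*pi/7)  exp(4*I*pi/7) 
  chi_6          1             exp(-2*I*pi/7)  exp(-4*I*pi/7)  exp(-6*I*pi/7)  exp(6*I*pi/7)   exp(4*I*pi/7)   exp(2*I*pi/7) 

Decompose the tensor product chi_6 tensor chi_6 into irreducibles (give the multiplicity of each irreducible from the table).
chi_6 tensor chi_6 = chi_5 (all other irreducibles have multiplicity 0).

Details: The character of a tensor product is the pointwise product (chi_6 * chi_6)(C) = chi_6(C) * chi_6(C):
  {0}: (1)*(1), {1}: (exp(-2*I*pi/7))*(exp(-2*I*pi/7)), {2}: (exp(-4*I*pi/7))*(exp(-4*I*pi/7)), {3}: (exp(-6*I*pi/7))*(exp(-6*I*pi/7)), {4}: (exp(6*I*pi/7))*(exp(6*I*pi/7)), {5}: (exp(4*I*pi/7))*(exp(4*I*pi/7)), {6}: (exp(2*I*pi/7))*(exp(2*I*pi/7))
so (chi_6 * chi_6) takes values
  {0} -> 1, {1} -> exp(-4*I*pi/7), {2} -> exp(6*I*pi/7), {3} -> exp(2*I*pi/7), {4} -> exp(-2*I*pi/7), {5} -> exp(-6*I*pi/7), {6} -> exp(4*I*pi/7).
Now take the inner product of this character with each irreducible chi from the table, <chi_6*chi_6, chi> = (1/7) sum_C |C| (chi_6*chi_6)(C) conj(chi(C)):
  <chi_6*chi_6, chi_0> = (1/7)[1*(1)*conj(1) + 1*(exp(-4*I*pi/7))*conj(1) + 1*(exp(6*I*pi/7))*conj(1) + 1*(exp(2*I*pi/7))*conj(1) + 1*(exp(-2*I*pi/7))*conj(1) + 1*(exp(-6*I*pi/7))*conj(1) + 1*(exp(4*I*pi/7))*conj(1)]
      = (1/7)[(1) + (exp(-4*I*pi/7)) + (exp(6*I*pi/7)) + (exp(2*I*pi/7)) + (exp(-2*I*pi/7)) + (exp(-6*I*pi/7)) + (exp(4*I*pi/7))] = 0/7 = 0
  <chi_6*chi_6, chi_1> = (1/7)[1*(1)*conj(1) + 1*(exp(-4*I*pi/7))*conj(exp(2*I*pi/7)) + 1*(exp(6*I*pi/7))*conj(exp(4*I*pi/7)) + 1*(exp(2*I*pi/7))*conj(exp(6*I*pi/7)) + 1*(exp(-2*I*pi/7))*conj(exp(-6*I*pi/7)) + 1*(exp(-6*I*pi/7))*conj(exp(-4*I*pi/7)) + 1*(exp(4*I*pi/7))*conj(exp(-2*I*pi/7))]
      = (1/7)[(1) + (exp(-6*I*pi/7)) + (exp(2*I*pi/7)) + (exp(-4*I*pi/7)) + (exp(4*I*pi/7)) + (exp(-2*I*pi/7)) + (exp(6*I*pi/7))] = 0/7 = 0
  <chi_6*chi_6, chi_2> = (1/7)[1*(1)*conj(1) + 1*(exp(-4*I*pi/7))*conj(exp(4*I*pi/7)) + 1*(exp(6*I*pi/7))*conj(exp(-6*I*pi/7)) + 1*(exp(2*I*pi/7))*conj(exp(-2*I*pi/7)) + 1*(exp(-2*I*pi/7))*conj(exp(2*I*pi/7)) + 1*(exp(-6*I*pi/7))*conj(exp(6*I*pi/7)) + 1*(exp(4*I*pi/7))*conj(exp(-4*I*pi/7))]
      = (1/7)[(1) + (exp(6*I*pi/7)) + (exp(-2*I*pi/7)) + (exp(4*I*pi/7)) + (exp(-4*I*pi/7)) + (exp(2*I*pi/7)) + (exp(-6*I*pi/7))] = 0/7 = 0
  <chi_6*chi_6, chi_3> = (1/7)[1*(1)*conj(1) + 1*(exp(-4*I*pi/7))*conj(exp(6*I*pi/7)) + 1*(exp(6*I*pi/7))*conj(exp(-2*I*pi/7)) + 1*(exp(2*I*pi/7))*conj(exp(4*I*pi/7)) + 1*(exp(-2*I*pi/7))*conj(exp(-4*I*pi/7)) + 1*(exp(-6*I*pi/7))*conj(exp(2*I*pi/7)) + 1*(exp(4*I*pi/7))*conj(exp(-6*I*pi/7))]
      = (1/7)[(1) + (exp(4*I*pi/7)) + (exp(-6*I*pi/7)) + (exp(-2*I*pi/7)) + (exp(2*I*pi/7)) + (exp(6*I*pi/7)) + (exp(-4*I*pi/7))] = 0/7 = 0
  <chi_6*chi_6, chi_4> = (1/7)[1*(1)*conj(1) + 1*(exp(-4*I*pi/7))*conj(exp(-6*I*pi/7)) + 1*(exp(6*I*pi/7))*conj(exp(2*I*pi/7)) + 1*(exp(2*I*pi/7))*conj(exp(-4*I*pi/7)) + 1*(exp(-2*I*pi/7))*conj(exp(4*I*pi/7)) + 1*(exp(-6*I*pi/7))*conj(exp(-2*I*pi/7)) + 1*(exp(4*I*pi/7))*conj(exp(6*I*pi/7))]
      = (1/7)[(1) + (exp(2*I*pi/7)) + (exp(4*I*pi/7)) + (exp(6*I*pi/7)) + (exp(-6*I*pi/7)) + (exp(-4*I*pi/7)) + (exp(-2*I*pi/7))] = 0/7 = 0
  <chi_6*chi_6, chi_5> = (1/7)[1*(1)*conj(1) + 1*(exp(-4*I*pi/7))*conj(exp(-4*I*pi/7)) + 1*(exp(6*I*pi/7))*conj(exp(6*I*pi/7)) + 1*(exp(2*I*pi/7))*conj(exp(2*I*pi/7)) + 1*(exp(-2*I*pi/7))*conj(exp(-2*I*pi/7)) + 1*(exp(-6*I*pi/7))*conj(exp(-6*I*pi/7)) + 1*(exp(4*I*pi/7))*conj(exp(4*I*pi/7))]
      = (1/7)[(1) + (1) + (1) + (1) + (1) + (1) + (1)] = 7/7 = 1
  <chi_6*chi_6, chi_6> = (1/7)[1*(1)*conj(1) + 1*(exp(-4*I*pi/7))*conj(exp(-2*I*pi/7)) + 1*(exp(6*I*pi/7))*conj(exp(-4*I*pi/7)) + 1*(exp(2*I*pi/7))*conj(exp(-6*I*pi/7)) + 1*(exp(-2*I*pi/7))*conj(exp(6*I*pi/7)) + 1*(exp(-6*I*pi/7))*conj(exp(4*I*pi/7)) + 1*(exp(4*I*pi/7))*conj(exp(2*I*pi/7))]
      = (1/7)[(1) + (exp(-2*I*pi/7)) + (exp(-4*I*pi/7)) + (exp(-6*I*pi/7)) + (exp(6*I*pi/7)) + (exp(4*I*pi/7)) + (exp(2*I*pi/7))] = 0/7 = 0
(Exp terms are combined using exp(i*s)*conj(exp(i*t)) = exp(i*(s-t)), and sums of them are collapsed using the identity that for every m > 1 the m distinct m-th roots of unity sum to 0, e.g. 1 + exp(2*I*pi/3) + exp(-2*I*pi/3) = 0.)
Hence the multiplicities are chi_5: 1. Dimension check: dim(chi_6)*dim(chi_6) = 1*1 = 1 and sum (mult * dim) = 1*1 = 1.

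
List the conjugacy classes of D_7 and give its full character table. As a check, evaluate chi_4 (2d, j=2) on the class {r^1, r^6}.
Conjugacy classes: {e} of size 1, {r^1, r^6} of size 2, {r^2, r^5} of size 2, {r^3, r^4} of size 2, {s, sr, ..., sr^6} of size 7.
Character table:
  irrep \ class              {e} (size 1)  {r^1, r^6} (size 2)  {r^2, r^5} (size 2)  {r^3, r^4} (size 2)  {s, sr, ..., sr^6} (size 7)
  chi_1 (triv)               1             1                    1                    1                    1                          
  chi_2 (sign: r->1, s->-1)  1             1                    1                    1                    -1                         
  chi_3 (2d, j=1)            2             2*cos(2*pi/7)        -2*cos(3*pi/7)       -2*cos(pi/7)         0                          
  chi_4 (2d, j=2)            2             -2*cos(3*pi/7)       -2*cos(pi/7)         2*cos(2*pi/7)        0                          
  chi_5 (2d, j=3)            2             -2*cos(pi/7)         2*cos(2*pi/7)        -2*cos(3*pi/7)       0                          

Spot check: chi_4 (2d, j=2) on {r^1, r^6} = -2*cos(3*pi/7).

Why: D_7 has order 2*7 = 14 with 5 conjugacy classes, hence 5 irreducibles. Sum of squared dims 1 + 1 + 4 + 4 + 4 = 14 = |G|. Linear characters come from the abelianisation; the 2-dimensional irreps have character r^k -> 2*cos(2*pi*j*k/7), reflections -> 0.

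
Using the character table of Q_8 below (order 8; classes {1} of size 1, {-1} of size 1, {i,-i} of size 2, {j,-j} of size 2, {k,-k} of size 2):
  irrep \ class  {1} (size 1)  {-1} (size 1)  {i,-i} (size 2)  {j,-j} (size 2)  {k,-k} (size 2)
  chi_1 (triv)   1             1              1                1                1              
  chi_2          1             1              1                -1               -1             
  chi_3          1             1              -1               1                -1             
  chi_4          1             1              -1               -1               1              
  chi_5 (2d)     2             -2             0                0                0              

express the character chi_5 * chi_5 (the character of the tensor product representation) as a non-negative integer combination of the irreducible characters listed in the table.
chi_5 tensor chi_5 = chi_1 + chi_2 + chi_3 + chi_4 (all other irreducibles have multiplicity 0).

Why: The character of a tensor product is the pointwise product (chi_5 * chi_5)(C) = chi_5(C) * chi_5(C):
  {1}: (2)*(2), {-1}: (-2)*(-2), {i,-i}: (0)*(0), {j,-j}: (0)*(0), {k,-k}: (0)*(0)
so (chi_5 * chi_5) takes values
  {1} -> 4, {-1} -> 4, {i,-i} -> 0, {j,-j} -> 0, {k,-k} -> 0.
Now take the inner product of this character with each irreducible chi from the table, <chi_5*chi_5, chi> = (1/8) sum_C |C| (chi_5*chi_5)(C) conj(chi(C)):
  <chi_5*chi_5, chi_1> = (1/8)[1*(4)*conj(1) + 1*(4)*conj(1) + 2*(0)*conj(1) + 2*(0)*conj(1) + 2*(0)*conj(1)]
      = (1/8)[(4) + (4) + (0) + (0) + (0)] = 8/8 = 1
  <chi_5*chi_5, chi_2> = (1/8)[1*(4)*conj(1) + 1*(4)*conj(1) + 2*(0)*conj(1) + 2*(0)*conj(-1) + 2*(0)*conj(-1)]
      = (1/8)[(4) + (4) + (0) + (0) + (0)] = 8/8 = 1
  <chi_5*chi_5, chi_3> = (1/8)[1*(4)*conj(1) + 1*(4)*conj(1) + 2*(0)*conj(-1) + 2*(0)*conj(1) + 2*(0)*conj(-1)]
      = (1/8)[(4) + (4) + (0) + (0) + (0)] = 8/8 = 1
  <chi_5*chi_5, chi_4> = (1/8)[1*(4)*conj(1) + 1*(4)*conj(1) + 2*(0)*conj(-1) + 2*(0)*conj(-1) + 2*(0)*conj(1)]
      = (1/8)[(4) + (4) + (0) + (0) + (0)] = 8/8 = 1
  <chi_5*chi_5, chi_5> = (1/8)[1*(4)*conj(2) + 1*(4)*conj(-2) + 2*(0)*conj(0) + 2*(0)*conj(0) + 2*(0)*conj(0)]
      = (1/8)[(8) + (-8) + (0) + (0) + (0)] = 0/8 = 0
Hence the multiplicities are chi_1: 1, chi_2: 1, chi_3: 1, chi_4: 1. Dimension check: dim(chi_5)*dim(chi_5) = 2*2 = 4 and sum (mult * dim) = 1*1 + 1*1 + 1*1 + 1*1 = 4.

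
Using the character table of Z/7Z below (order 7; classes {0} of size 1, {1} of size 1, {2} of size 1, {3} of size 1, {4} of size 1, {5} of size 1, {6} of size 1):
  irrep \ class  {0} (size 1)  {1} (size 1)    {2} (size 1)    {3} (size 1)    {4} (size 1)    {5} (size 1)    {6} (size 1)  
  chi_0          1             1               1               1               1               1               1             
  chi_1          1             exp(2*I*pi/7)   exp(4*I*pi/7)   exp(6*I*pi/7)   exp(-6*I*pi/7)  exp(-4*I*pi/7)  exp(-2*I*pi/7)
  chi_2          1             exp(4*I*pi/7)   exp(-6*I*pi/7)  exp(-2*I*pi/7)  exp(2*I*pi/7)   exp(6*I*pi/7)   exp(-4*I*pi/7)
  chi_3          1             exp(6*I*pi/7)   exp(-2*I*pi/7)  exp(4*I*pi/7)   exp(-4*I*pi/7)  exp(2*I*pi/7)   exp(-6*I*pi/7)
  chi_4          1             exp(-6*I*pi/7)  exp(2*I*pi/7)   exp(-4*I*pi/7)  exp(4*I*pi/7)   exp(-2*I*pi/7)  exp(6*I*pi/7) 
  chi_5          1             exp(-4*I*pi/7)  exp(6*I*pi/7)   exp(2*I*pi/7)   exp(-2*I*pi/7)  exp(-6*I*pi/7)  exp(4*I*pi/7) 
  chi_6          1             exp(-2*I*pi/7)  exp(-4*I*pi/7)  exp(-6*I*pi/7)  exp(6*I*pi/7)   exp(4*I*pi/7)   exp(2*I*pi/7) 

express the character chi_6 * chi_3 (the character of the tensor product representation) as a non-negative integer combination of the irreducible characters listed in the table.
chi_6 tensor chi_3 = chi_2 (all other irreducibles have multiplicity 0).

Working: The character of a tensor product is the pointwise product (chi_6 * chi_3)(C) = chi_6(C) * chi_3(C):
  {0}: (1)*(1), {1}: (exp(-2*I*pi/7))*(exp(6*I*pi/7)), {2}: (exp(-4*I*pi/7))*(exp(-2*I*pi/7)), {3}: (exp(-6*I*pi/7))*(exp(4*I*pi/7)), {4}: (exp(6*I*pi/7))*(exp(-4*I*pi/7)), {5}: (exp(4*I*pi/7))*(exp(2*I*pi/7)), {6}: (exp(2*I*pi/7))*(exp(-6*I*pi/7))
so (chi_6 * chi_3) takes values
  {0} -> 1, {1} -> exp(4*I*pi/7), {2} -> exp(-6*I*pi/7), {3} -> exp(-2*I*pi/7), {4} -> exp(2*I*pi/7), {5} -> exp(6*I*pi/7), {6} -> exp(-4*I*pi/7).
Now take the inner product of this character with each irreducible chi from the table, <chi_6*chi_3, chi> = (1/7) sum_C |C| (chi_6*chi_3)(C) conj(chi(C)):
  <chi_6*chi_3, chi_0> = (1/7)[1*(1)*conj(1) + 1*(exp(4*I*pi/7))*conj(1) + 1*(exp(-6*I*pi/7))*conj(1) + 1*(exp(-2*I*pi/7))*conj(1) + 1*(exp(2*I*pi/7))*conj(1) + 1*(exp(6*I*pi/7))*conj(1) + 1*(exp(-4*I*pi/7))*conj(1)]
      = (1/7)[(1) + (exp(4*I*pi/7)) + (exp(-6*I*pi/7)) + (exp(-2*I*pi/7)) + (exp(2*I*pi/7)) + (exp(6*I*pi/7)) + (exp(-4*I*pi/7))] = 0/7 = 0
  <chi_6*chi_3, chi_1> = (1/7)[1*(1)*conj(1) + 1*(exp(4*I*pi/7))*conj(exp(2*I*pi/7)) + 1*(exp(-6*I*pi/7))*conj(exp(4*I*pi/7)) + 1*(exp(-2*I*pi/7))*conj(exp(6*I*pi/7)) + 1*(exp(2*I*pi/7))*conj(exp(-6*I*pi/7)) + 1*(exp(6*I*pi/7))*conj(exp(-4*I*pi/7)) + 1*(exp(-4*I*pi/7))*conj(exp(-2*I*pi/7))]
      = (1/7)[(1) + (exp(2*I*pi/7)) + (exp(4*I*pi/7)) + (exp(6*I*pi/7)) + (exp(-6*I*pi/7)) + (exp(-4*I*pi/7)) + (exp(-2*I*pi/7))] = 0/7 = 0
  <chi_6*chi_3, chi_2> = (1/7)[1*(1)*conj(1) + 1*(exp(4*I*pi/7))*conj(exp(4*I*pi/7)) + 1*(exp(-6*I*pi/7))*conj(exp(-6*I*pi/7)) + 1*(exp(-2*I*pi/7))*conj(exp(-2*I*pi/7)) + 1*(exp(2*I*pi/7))*conj(exp(2*I*pi/7)) + 1*(exp(6*I*pi/7))*conj(exp(6*I*pi/7)) + 1*(exp(-4*I*pi/7))*conj(exp(-4*I*pi/7))]
      = (1/7)[(1) + (1) + (1) + (1) + (1) + (1) + (1)] = 7/7 = 1
  <chi_6*chi_3, chi_3> = (1/7)[1*(1)*conj(1) + 1*(exp(4*I*pi/7))*conj(exp(6*I*pi/7)) + 1*(exp(-6*I*pi/7))*conj(exp(-2*I*pi/7)) + 1*(exp(-2*I*pi/7))*conj(exp(4*I*pi/7)) + 1*(exp(2*I*pi/7))*conj(exp(-4*I*pi/7)) + 1*(exp(6*I*pi/7))*conj(exp(2*I*pi/7)) + 1*(exp(-4*I*pi/7))*conj(exp(-6*I*pi/7))]
      = (1/7)[(1) + (exp(-2*I*pi/7)) + (exp(-4*I*pi/7)) + (exp(-6*I*pi/7)) + (exp(6*I*pi/7)) + (exp(4*I*pi/7)) + (exp(2*I*pi/7))] = 0/7 = 0
  <chi_6*chi_3, chi_4> = (1/7)[1*(1)*conj(1) + 1*(exp(4*I*pi/7))*conj(exp(-6*I*pi/7)) + 1*(exp(-6*I*pi/7))*conj(exp(2*I*pi/7)) + 1*(exp(-2*I*pi/7))*conj(exp(-4*I*pi/7)) + 1*(exp(2*I*pi/7))*conj(exp(4*I*pi/7)) + 1*(exp(6*I*pi/7))*conj(exp(-2*I*pi/7)) + 1*(exp(-4*I*pi/7))*conj(exp(6*I*pi/7))]
      = (1/7)[(1) + (exp(-4*I*pi/7)) + (exp(6*I*pi/7)) + (exp(2*I*pi/7)) + (exp(-2*I*pi/7)) + (exp(-6*I*pi/7)) + (exp(4*I*pi/7))] = 0/7 = 0
  <chi_6*chi_3, chi_5> = (1/7)[1*(1)*conj(1) + 1*(exp(4*I*pi/7))*conj(exp(-4*I*pi/7)) + 1*(exp(-6*I*pi/7))*conj(exp(6*I*pi/7)) + 1*(exp(-2*I*pi/7))*conj(exp(2*I*pi/7)) + 1*(exp(2*I*pi/7))*conj(exp(-2*I*pi/7)) + 1*(exp(6*I*pi/7))*conj(exp(-6*I*pi/7)) + 1*(exp(-4*I*pi/7))*conj(exp(4*I*pi/7))]
      = (1/7)[(1) + (exp(-6*I*pi/7)) + (exp(2*I*pi/7)) + (exp(-4*I*pi/7)) + (exp(4*I*pi/7)) + (exp(-2*I*pi/7)) + (exp(6*I*pi/7))] = 0/7 = 0
  <chi_6*chi_3, chi_6> = (1/7)[1*(1)*conj(1) + 1*(exp(4*I*pi/7))*conj(exp(-2*I*pi/7)) + 1*(exp(-6*I*pi/7))*conj(exp(-4*I*pi/7)) + 1*(exp(-2*I*pi/7))*conj(exp(-6*I*pi/7)) + 1*(exp(2*I*pi/7))*conj(exp(6*I*pi/7)) + 1*(exp(6*I*pi/7))*conj(exp(4*I*pi/7)) + 1*(exp(-4*I*pi/7))*conj(exp(2*I*pi/7))]
      = (1/7)[(1) + (exp(6*I*pi/7)) + (exp(-2*I*pi/7)) + (exp(4*I*pi/7)) + (exp(-4*I*pi/7)) + (exp(2*I*pi/7)) + (exp(-6*I*pi/7))] = 0/7 = 0
(Exp terms are combined using exp(i*s)*conj(exp(i*t)) = exp(i*(s-t)), and sums of them are collapsed using the identity that for every m > 1 the m distinct m-th roots of unity sum to 0, e.g. 1 + exp(2*I*pi/3) + exp(-2*I*pi/3) = 0.)
Hence the multiplicities are chi_2: 1. Dimension check: dim(chi_6)*dim(chi_3) = 1*1 = 1 and sum (mult * dim) = 1*1 = 1.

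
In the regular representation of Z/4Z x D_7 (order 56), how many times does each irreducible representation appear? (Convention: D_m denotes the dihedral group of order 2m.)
Each irreducible V_i of dimension d_i appears with multiplicity d_i, i.e. rho_reg = (direct sum over all irreducibles V_i) d_i V_i. The irreducible dimensions for Z/4Z x D_7 are 1, 1, 1, 1, 1, 1, 1, 1, 2, 2, 2, 2, 2, 2, 2, 2, 2, 2, 2, 2: 8 irreducibles of dimension 1, each with multiplicity 1; 12 irreducibles of dimension 2, each with multiplicity 2. Total dimension 8*1*1 + 12*2*2 = 56 = |G|.

Details: General theorem: in the regular representation of a finite group G, each irreducible appears with multiplicity equal to its dimension. Check: dim(rho_reg) = sum d_i^2 = 1 + 1 + 1 + 1 + 1 + 1 + 1 + 1 + 4 + 4 + 4 + 4 + 4 + 4 + 4 + 4 + 4 + 4 + 4 + 4 = 56 = |G|.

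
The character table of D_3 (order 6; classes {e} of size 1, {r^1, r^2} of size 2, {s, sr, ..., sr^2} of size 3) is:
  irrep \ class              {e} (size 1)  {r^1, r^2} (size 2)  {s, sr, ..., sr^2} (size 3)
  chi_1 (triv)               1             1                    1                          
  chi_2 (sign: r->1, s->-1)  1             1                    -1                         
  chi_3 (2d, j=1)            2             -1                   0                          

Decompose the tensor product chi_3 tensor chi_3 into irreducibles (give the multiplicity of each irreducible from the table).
chi_3 tensor chi_3 = chi_1 + chi_2 + chi_3 (all other irreducibles have multiplicity 0).

Argument: The character of a tensor product is the pointwise product (chi_3 * chi_3)(C) = chi_3(C) * chi_3(C):
  {e}: (2)*(2), {r^1, r^2}: (-1)*(-1), {s, sr, ..., sr^2}: (0)*(0)
so (chi_3 * chi_3) takes values
  {e} -> 4, {r^1, r^2} -> 1, {s, sr, ..., sr^2} -> 0.
Now take the inner product of this character with each irreducible chi from the table, <chi_3*chi_3, chi> = (1/6) sum_C |C| (chi_3*chi_3)(C) conj(chi(C)):
  <chi_3*chi_3, chi_1> = (1/6)[1*(4)*conj(1) + 2*(1)*conj(1) + 3*(0)*conj(1)]
      = (1/6)[(4) + (2) + (0)] = 6/6 = 1
  <chi_3*chi_3, chi_2> = (1/6)[1*(4)*conj(1) + 2*(1)*conj(1) + 3*(0)*conj(-1)]
      = (1/6)[(4) + (2) + (0)] = 6/6 = 1
  <chi_3*chi_3, chi_3> = (1/6)[1*(4)*conj(2) + 2*(1)*conj(-1) + 3*(0)*conj(0)]
      = (1/6)[(8) + (-2) + (0)] = 6/6 = 1
Hence the multiplicities are chi_1: 1, chi_2: 1, chi_3: 1. Dimension check: dim(chi_3)*dim(chi_3) = 2*2 = 4 and sum (mult * dim) = 1*1 + 1*1 + 1*2 = 4.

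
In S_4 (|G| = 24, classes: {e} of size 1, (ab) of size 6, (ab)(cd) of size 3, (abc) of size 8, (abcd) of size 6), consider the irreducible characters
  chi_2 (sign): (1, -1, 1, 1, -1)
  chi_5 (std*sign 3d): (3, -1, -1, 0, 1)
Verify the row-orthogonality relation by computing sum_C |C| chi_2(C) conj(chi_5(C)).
Sum = 0; so <chi_2, chi_5> = 0 (distinct irreducibles are orthogonal).

Compute term by term over conjugacy classes (|C| * chi_2(C) * conj(chi_5(C))):
  1*(1)*conj(3) + 6*(-1)*conj(-1) + 3*(1)*conj(-1) + 8*(1)*conj(0) + 6*(-1)*conj(1)
  = (3) + (6) + (-3) + (0) + (-6)
  = 0.
Dividing by |G| = 24 gives 0/24 = 0, matching the row-orthogonality relation <chi_2, chi_5> = [chi_2 = chi_5].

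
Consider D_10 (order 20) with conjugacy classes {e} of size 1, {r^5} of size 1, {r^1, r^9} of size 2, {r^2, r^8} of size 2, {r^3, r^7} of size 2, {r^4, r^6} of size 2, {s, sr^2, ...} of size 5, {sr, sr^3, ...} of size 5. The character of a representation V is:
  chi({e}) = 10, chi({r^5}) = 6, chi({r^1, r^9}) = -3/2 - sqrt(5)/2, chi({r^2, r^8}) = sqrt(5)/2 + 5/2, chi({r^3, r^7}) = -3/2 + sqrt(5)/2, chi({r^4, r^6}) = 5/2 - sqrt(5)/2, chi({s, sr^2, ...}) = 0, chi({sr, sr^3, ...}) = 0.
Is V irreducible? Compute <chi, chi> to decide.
Not irreducible (reducible): <chi, chi> = 9 > 1.

Derivation: <chi, chi> = (1/|G|) sum_C |C| * |chi(C)|^2 = (1/20)[1*|10|^2 + 1*|6|^2 + 2*|-3/2 - sqrt(5)/2|^2 + 2*|sqrt(5)/2 + 5/2|^2 + 2*|-3/2 + sqrt(5)/2|^2 + 2*|5/2 - sqrt(5)/2|^2 + 5*|0|^2 + 5*|0|^2]
  = (1/20)[(100) + (36) + (3*sqrt(5) + 7) + (5*sqrt(5) + 15) + (7 - 3*sqrt(5)) + (15 - 5*sqrt(5)) + (0) + (0)] = 180/20 = 9.
A character is irreducible iff <chi, chi> = 1, so this representation is reducible.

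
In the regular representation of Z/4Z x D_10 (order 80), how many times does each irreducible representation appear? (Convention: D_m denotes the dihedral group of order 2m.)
Each irreducible V_i of dimension d_i appears with multiplicity d_i, i.e. rho_reg = (direct sum over all irreducibles V_i) d_i V_i. The irreducible dimensions for Z/4Z x D_10 are 1, 1, 1, 1, 1, 1, 1, 1, 1, 1, 1, 1, 1, 1, 1, 1, 2, 2, 2, 2, 2, 2, 2, 2, 2, 2, 2, 2, 2, 2, 2, 2: 16 irreducibles of dimension 1, each with multiplicity 1; 16 irreducibles of dimension 2, each with multiplicity 2. Total dimension 16*1*1 + 16*2*2 = 80 = |G|.

Derivation: General theorem: in the regular representation of a finite group G, each irreducible appears with multiplicity equal to its dimension. Check: dim(rho_reg) = sum d_i^2 = 1 + 1 + 1 + 1 + 1 + 1 + 1 + 1 + 1 + 1 + 1 + 1 + 1 + 1 + 1 + 1 + 4 + 4 + 4 + 4 + 4 + 4 + 4 + 4 + 4 + 4 + 4 + 4 + 4 + 4 + 4 + 4 = 80 = |G|.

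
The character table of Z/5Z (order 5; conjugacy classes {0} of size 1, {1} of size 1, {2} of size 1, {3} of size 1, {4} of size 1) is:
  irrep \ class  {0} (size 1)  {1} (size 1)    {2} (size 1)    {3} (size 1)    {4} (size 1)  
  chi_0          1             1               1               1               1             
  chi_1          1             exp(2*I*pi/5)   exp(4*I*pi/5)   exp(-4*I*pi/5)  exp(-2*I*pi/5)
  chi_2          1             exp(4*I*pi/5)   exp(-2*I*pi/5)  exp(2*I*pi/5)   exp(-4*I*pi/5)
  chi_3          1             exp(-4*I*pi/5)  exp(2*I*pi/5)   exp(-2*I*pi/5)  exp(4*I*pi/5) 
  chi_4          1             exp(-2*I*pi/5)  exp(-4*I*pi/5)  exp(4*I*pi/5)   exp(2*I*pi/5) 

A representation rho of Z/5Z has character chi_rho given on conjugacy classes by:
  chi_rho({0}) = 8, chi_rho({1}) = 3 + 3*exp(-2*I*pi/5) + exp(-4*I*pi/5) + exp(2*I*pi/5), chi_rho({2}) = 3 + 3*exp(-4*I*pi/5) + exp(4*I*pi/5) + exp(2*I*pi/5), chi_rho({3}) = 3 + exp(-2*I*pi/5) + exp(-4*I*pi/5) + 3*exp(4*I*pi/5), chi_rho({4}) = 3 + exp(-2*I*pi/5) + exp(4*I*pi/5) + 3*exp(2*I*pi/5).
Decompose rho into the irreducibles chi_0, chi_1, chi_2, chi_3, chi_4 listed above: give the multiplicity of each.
Multiplicities: chi_0: 3, chi_1: 1, chi_2: 0, chi_3: 1, chi_4: 3.

Use <chi_rho, chi> = (1/|G|) sum_C |C| * chi_rho(C) * conj(chi(C)) with |G| = 5 for each irreducible chi in the table:
  <chi_rho, chi_0> = (1/5)[1*(8)*conj(1) + 1*(3 + 3*exp(-2*I*pi/5) + exp(-4*I*pi/5) + exp(2*I*pi/5))*conj(1) + 1*(3 + 3*exp(-4*I*pi/5) + exp(4*I*pi/5) + exp(2*I*pi/5))*conj(1) + 1*(3 + exp(-2*I*pi/5) + exp(-4*I*pi/5) + 3*exp(4*I*pi/5))*conj(1) + 1*(3 + exp(-2*I*pi/5) + exp(4*I*pi/5) + 3*exp(2*I*pi/5))*conj(1)]
      = (1/5)[(8) + (3 + 3*exp(-2*I*pi/5) + exp(-4*I*pi/5) + exp(2*I*pi/5)) + (3 + 3*exp(-4*I*pi/5) + exp(4*I*pi/5) + exp(2*I*pi/5)) + (3 + exp(-2*I*pi/5) + exp(-4*I*pi/5) + 3*exp(4*I*pi/5)) + (3 + exp(-2*I*pi/5) + exp(4*I*pi/5) + 3*exp(2*I*pi/5))] = 15/5 = 3
  <chi_rho, chi_1> = (1/5)[1*(8)*conj(1) + 1*(3 + 3*exp(-2*I*pi/5) + exp(-4*I*pi/5) + exp(2*I*pi/5))*conj(exp(2*I*pi/5)) + 1*(3 + 3*exp(-4*I*pi/5) + exp(4*I*pi/5) + exp(2*I*pi/5))*conj(exp(4*I*pi/5)) + 1*(3 + exp(-2*I*pi/5) + exp(-4*I*pi/5) + 3*exp(4*I*pi/5))*conj(exp(-4*I*pi/5)) + 1*(3 + exp(-2*I*pi/5) + exp(4*I*pi/5) + 3*exp(2*I*pi/5))*conj(exp(-2*I*pi/5))]
      = (1/5)[(8) + (1 + 3*exp(-2*I*pi/5) + 3*exp(-4*I*pi/5) + exp(4*I*pi/5)) + (1 + 3*exp(-4*I*pi/5) + exp(-2*I*pi/5) + 3*exp(2*I*pi/5)) + (1 + 3*exp(-2*I*pi/5) + exp(2*I*pi/5) + 3*exp(4*I*pi/5)) + (1 + exp(-4*I*pi/5) + 3*exp(4*I*pi/5) + 3*exp(2*I*pi/5))] = 5/5 = 1
  <chi_rho, chi_2> = (1/5)[1*(8)*conj(1) + 1*(3 + 3*exp(-2*I*pi/5) + exp(-4*I*pi/5) + exp(2*I*pi/5))*conj(exp(4*I*pi/5)) + 1*(3 + 3*exp(-4*I*pi/5) + exp(4*I*pi/5) + exp(2*I*pi/5))*conj(exp(-2*I*pi/5)) + 1*(3 + exp(-2*I*pi/5) + exp(-4*I*pi/5) + 3*exp(4*I*pi/5))*conj(exp(2*I*pi/5)) + 1*(3 + exp(-2*I*pi/5) + exp(4*I*pi/5) + 3*exp(2*I*pi/5))*conj(exp(-4*I*pi/5))]
      = (1/5)[(8) + (3*exp(-4*I*pi/5) + exp(-2*I*pi/5) + exp(2*I*pi/5) + 3*exp(4*I*pi/5)) + (3*exp(-2*I*pi/5) + exp(-4*I*pi/5) + exp(4*I*pi/5) + 3*exp(2*I*pi/5)) + (3*exp(-2*I*pi/5) + exp(-4*I*pi/5) + exp(4*I*pi/5) + 3*exp(2*I*pi/5)) + (3*exp(-4*I*pi/5) + exp(-2*I*pi/5) + exp(2*I*pi/5) + 3*exp(4*I*pi/5))] = 0/5 = 0
  <chi_rho, chi_3> = (1/5)[1*(8)*conj(1) + 1*(3 + 3*exp(-2*I*pi/5) + exp(-4*I*pi/5) + exp(2*I*pi/5))*conj(exp(-4*I*pi/5)) + 1*(3 + 3*exp(-4*I*pi/5) + exp(4*I*pi/5) + exp(2*I*pi/5))*conj(exp(2*I*pi/5)) + 1*(3 + exp(-2*I*pi/5) + exp(-4*I*pi/5) + 3*exp(4*I*pi/5))*conj(exp(-2*I*pi/5)) + 1*(3 + exp(-2*I*pi/5) + exp(4*I*pi/5) + 3*exp(2*I*pi/5))*conj(exp(4*I*pi/5))]
      = (1/5)[(8) + (1 + exp(-4*I*pi/5) + 3*exp(4*I*pi/5) + 3*exp(2*I*pi/5)) + (1 + 3*exp(-2*I*pi/5) + exp(2*I*pi/5) + 3*exp(4*I*pi/5)) + (1 + 3*exp(-4*I*pi/5) + exp(-2*I*pi/5) + 3*exp(2*I*pi/5)) + (1 + 3*exp(-2*I*pi/5) + 3*exp(-4*I*pi/5) + exp(4*I*pi/5))] = 5/5 = 1
  <chi_rho, chi_4> = (1/5)[1*(8)*conj(1) + 1*(3 + 3*exp(-2*I*pi/5) + exp(-4*I*pi/5) + exp(2*I*pi/5))*conj(exp(-2*I*pi/5)) + 1*(3 + 3*exp(-4*I*pi/5) + exp(4*I*pi/5) + exp(2*I*pi/5))*conj(exp(-4*I*pi/5)) + 1*(3 + exp(-2*I*pi/5) + exp(-4*I*pi/5) + 3*exp(4*I*pi/5))*conj(exp(4*I*pi/5)) + 1*(3 + exp(-2*I*pi/5) + exp(4*I*pi/5) + 3*exp(2*I*pi/5))*conj(exp(2*I*pi/5))]
      = (1/5)[(8) + (3 + exp(-2*I*pi/5) + exp(4*I*pi/5) + 3*exp(2*I*pi/5)) + (3 + exp(-2*I*pi/5) + exp(-4*I*pi/5) + 3*exp(4*I*pi/5)) + (3 + 3*exp(-4*I*pi/5) + exp(4*I*pi/5) + exp(2*I*pi/5)) + (3 + 3*exp(-2*I*pi/5) + exp(-4*I*pi/5) + exp(2*I*pi/5))] = 15/5 = 3
(Exp terms are combined using exp(i*s)*conj(exp(i*t)) = exp(i*(s-t)), and sums of them are collapsed using the identity that for every m > 1 the m distinct m-th roots of unity sum to 0, e.g. 1 + exp(2*I*pi/3) + exp(-2*I*pi/3) = 0.)
Dimension check: dim(rho) = sum (mult * dim) = 3*1 + 1*1 + 0*1 + 1*1 + 3*1 = 8 = chi_rho(e) = 8.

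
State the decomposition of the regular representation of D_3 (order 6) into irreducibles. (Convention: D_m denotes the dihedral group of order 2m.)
Each irreducible V_i of dimension d_i appears with multiplicity d_i, i.e. rho_reg = (direct sum over all irreducibles V_i) d_i V_i. The irreducible dimensions for D_3 are 1, 1, 2: 2 irreducibles of dimension 1, each with multiplicity 1; 1 irreducible of dimension 2, with multiplicity 2. Total dimension 2*1*1 + 1*2*2 = 6 = |G|.

Justification: General theorem: in the regular representation of a finite group G, each irreducible appears with multiplicity equal to its dimension. Check: dim(rho_reg) = sum d_i^2 = 1 + 1 + 4 = 6 = |G|.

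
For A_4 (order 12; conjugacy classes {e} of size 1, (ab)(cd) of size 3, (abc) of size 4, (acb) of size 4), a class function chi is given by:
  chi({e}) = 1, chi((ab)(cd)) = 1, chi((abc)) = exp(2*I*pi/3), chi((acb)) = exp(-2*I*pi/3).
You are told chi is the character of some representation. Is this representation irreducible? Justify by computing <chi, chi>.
Irreducible: <chi, chi> = 1.

Argument: <chi, chi> = (1/|G|) sum_C |C| * |chi(C)|^2 = (1/12)[1*|1|^2 + 3*|1|^2 + 4*|exp(2*I*pi/3)|^2 + 4*|exp(-2*I*pi/3)|^2]
  = (1/12)[(1) + (3) + (4) + (4)] = 12/12 = 1.
(Exp terms are combined using exp(i*s)*conj(exp(i*t)) = exp(i*(s-t)), and sums of them are collapsed using the identity that for every m > 1 the m distinct m-th roots of unity sum to 0, e.g. 1 + exp(2*I*pi/3) + exp(-2*I*pi/3) = 0.)
A character is irreducible iff <chi, chi> = 1, so this representation is irreducible.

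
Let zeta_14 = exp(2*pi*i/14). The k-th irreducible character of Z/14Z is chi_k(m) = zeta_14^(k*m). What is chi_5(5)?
chi_5(5) = zeta_14^25 = exp(-3*I*pi/7)

Explanation: chi_5(5) = zeta_14^(5*5) = zeta_14^25. Since zeta_14^14 = 1, this equals zeta_14^11 = exp(2*pi*i*11/14) = exp(-3*I*pi/7).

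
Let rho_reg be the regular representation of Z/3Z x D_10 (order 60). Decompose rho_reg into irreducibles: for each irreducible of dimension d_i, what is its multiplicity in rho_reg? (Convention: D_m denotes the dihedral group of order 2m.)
Each irreducible V_i of dimension d_i appears with multiplicity d_i, i.e. rho_reg = (direct sum over all irreducibles V_i) d_i V_i. The irreducible dimensions for Z/3Z x D_10 are 1, 1, 1, 1, 1, 1, 1, 1, 1, 1, 1, 1, 2, 2, 2, 2, 2, 2, 2, 2, 2, 2, 2, 2: 12 irreducibles of dimension 1, each with multiplicity 1; 12 irreducibles of dimension 2, each with multiplicity 2. Total dimension 12*1*1 + 12*2*2 = 60 = |G|.

Argument: General theorem: in the regular representation of a finite group G, each irreducible appears with multiplicity equal to its dimension. Check: dim(rho_reg) = sum d_i^2 = 1 + 1 + 1 + 1 + 1 + 1 + 1 + 1 + 1 + 1 + 1 + 1 + 4 + 4 + 4 + 4 + 4 + 4 + 4 + 4 + 4 + 4 + 4 + 4 = 60 = |G|.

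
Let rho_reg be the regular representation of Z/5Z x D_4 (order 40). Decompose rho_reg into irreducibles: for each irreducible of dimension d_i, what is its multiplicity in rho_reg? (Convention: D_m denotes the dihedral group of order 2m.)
Each irreducible V_i of dimension d_i appears with multiplicity d_i, i.e. rho_reg = (direct sum over all irreducibles V_i) d_i V_i. The irreducible dimensions for Z/5Z x D_4 are 1, 1, 1, 1, 1, 1, 1, 1, 1, 1, 1, 1, 1, 1, 1, 1, 1, 1, 1, 1, 2, 2, 2, 2, 2: 20 irreducibles of dimension 1, each with multiplicity 1; 5 irreducibles of dimension 2, each with multiplicity 2. Total dimension 20*1*1 + 5*2*2 = 40 = |G|.

Working: General theorem: in the regular representation of a finite group G, each irreducible appears with multiplicity equal to its dimension. Check: dim(rho_reg) = sum d_i^2 = 1 + 1 + 1 + 1 + 1 + 1 + 1 + 1 + 1 + 1 + 1 + 1 + 1 + 1 + 1 + 1 + 1 + 1 + 1 + 1 + 4 + 4 + 4 + 4 + 4 = 40 = |G|.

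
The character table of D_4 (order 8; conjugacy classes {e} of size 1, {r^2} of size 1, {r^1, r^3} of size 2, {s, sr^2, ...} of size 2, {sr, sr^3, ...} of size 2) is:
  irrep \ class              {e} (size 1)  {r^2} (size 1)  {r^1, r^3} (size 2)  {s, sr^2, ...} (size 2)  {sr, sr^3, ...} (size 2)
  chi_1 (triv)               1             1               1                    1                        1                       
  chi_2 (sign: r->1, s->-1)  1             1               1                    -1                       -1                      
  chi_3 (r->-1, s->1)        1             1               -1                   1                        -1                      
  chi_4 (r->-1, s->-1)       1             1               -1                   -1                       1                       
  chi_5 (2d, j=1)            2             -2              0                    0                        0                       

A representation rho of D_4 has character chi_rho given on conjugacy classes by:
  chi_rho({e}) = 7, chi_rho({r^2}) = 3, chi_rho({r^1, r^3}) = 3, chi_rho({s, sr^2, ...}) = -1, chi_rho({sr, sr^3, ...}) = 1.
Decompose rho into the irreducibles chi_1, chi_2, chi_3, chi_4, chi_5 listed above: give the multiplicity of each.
Multiplicities: chi_1: 2, chi_2: 2, chi_3: 0, chi_4: 1, chi_5: 1.

Reasoning: Use <chi_rho, chi> = (1/|G|) sum_C |C| * chi_rho(C) * conj(chi(C)) with |G| = 8 for each irreducible chi in the table:
  <chi_rho, chi_1> = (1/8)[1*(7)*conj(1) + 1*(3)*conj(1) + 2*(3)*conj(1) + 2*(-1)*conj(1) + 2*(1)*conj(1)]
      = (1/8)[(7) + (3) + (6) + (-2) + (2)] = 16/8 = 2
  <chi_rho, chi_2> = (1/8)[1*(7)*conj(1) + 1*(3)*conj(1) + 2*(3)*conj(1) + 2*(-1)*conj(-1) + 2*(1)*conj(-1)]
      = (1/8)[(7) + (3) + (6) + (2) + (-2)] = 16/8 = 2
  <chi_rho, chi_3> = (1/8)[1*(7)*conj(1) + 1*(3)*conj(1) + 2*(3)*conj(-1) + 2*(-1)*conj(1) + 2*(1)*conj(-1)]
      = (1/8)[(7) + (3) + (-6) + (-2) + (-2)] = 0/8 = 0
  <chi_rho, chi_4> = (1/8)[1*(7)*conj(1) + 1*(3)*conj(1) + 2*(3)*conj(-1) + 2*(-1)*conj(-1) + 2*(1)*conj(1)]
      = (1/8)[(7) + (3) + (-6) + (2) + (2)] = 8/8 = 1
  <chi_rho, chi_5> = (1/8)[1*(7)*conj(2) + 1*(3)*conj(-2) + 2*(3)*conj(0) + 2*(-1)*conj(0) + 2*(1)*conj(0)]
      = (1/8)[(14) + (-6) + (0) + (0) + (0)] = 8/8 = 1
Dimension check: dim(rho) = sum (mult * dim) = 2*1 + 2*1 + 0*1 + 1*1 + 1*2 = 7 = chi_rho(e) = 7.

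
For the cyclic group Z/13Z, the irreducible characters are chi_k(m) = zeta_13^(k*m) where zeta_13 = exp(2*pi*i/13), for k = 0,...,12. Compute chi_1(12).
chi_1(12) = zeta_13^12 = exp(-2*I*pi/13)

Working: chi_1(12) = zeta_13^(1*12) = zeta_13^12. Since zeta_13^13 = 1, this equals zeta_13^12 = exp(2*pi*i*12/13) = exp(-2*I*pi/13).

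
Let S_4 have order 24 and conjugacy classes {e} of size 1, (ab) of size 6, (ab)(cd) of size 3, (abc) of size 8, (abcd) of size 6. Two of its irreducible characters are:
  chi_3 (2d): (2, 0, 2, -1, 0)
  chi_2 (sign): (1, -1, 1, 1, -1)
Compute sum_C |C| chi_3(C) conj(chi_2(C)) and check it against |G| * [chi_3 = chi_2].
Sum = 0; so <chi_3, chi_2> = 0 (distinct irreducibles are orthogonal).

Why: Compute term by term over conjugacy classes (|C| * chi_3(C) * conj(chi_2(C))):
  1*(2)*conj(1) + 6*(0)*conj(-1) + 3*(2)*conj(1) + 8*(-1)*conj(1) + 6*(0)*conj(-1)
  = (2) + (0) + (6) + (-8) + (0)
  = 0.
Dividing by |G| = 24 gives 0/24 = 0, matching the row-orthogonality relation <chi_3, chi_2> = [chi_3 = chi_2].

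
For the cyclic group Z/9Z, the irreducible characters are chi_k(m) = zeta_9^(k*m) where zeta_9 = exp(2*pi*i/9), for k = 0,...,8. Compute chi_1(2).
chi_1(2) = zeta_9^2 = exp(4*I*pi/9)

Proof sketch: chi_1(2) = zeta_9^(1*2) = zeta_9^2. Since zeta_9^9 = 1, this equals zeta_9^2 = exp(2*pi*i*2/9) = exp(4*I*pi/9).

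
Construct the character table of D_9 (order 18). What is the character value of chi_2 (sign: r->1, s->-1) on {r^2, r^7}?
Conjugacy classes: {e} of size 1, {r^1, r^8} of size 2, {r^2, r^7} of size 2, {r^3, r^6} of size 2, {r^4, r^5} of size 2, {s, sr, ..., sr^8} of size 9.
Character table:
  irrep \ class              {e} (size 1)  {r^1, r^8} (size 2)  {r^2, r^7} (size 2)  {r^3, r^6} (size 2)  {r^4, r^5} (size 2)  {s, sr, ..., sr^8} (size 9)
  chi_1 (triv)               1             1                    1                    1                    1                    1                          
  chi_2 (sign: r->1, s->-1)  1             1                    1                    1                    1                    -1                         
  chi_3 (2d, j=1)            2             2*cos(2*pi/9)        2*cos(4*pi/9)        -1                   -2*cos(pi/9)         0                          
  chi_4 (2d, j=2)            2             2*cos(4*pi/9)        -2*cos(pi/9)         -1                   2*cos(2*pi/9)        0                          
  chi_5 (2d, j=3)            2             -1                   -1                   2                    -1                   0                          
  chi_6 (2d, j=4)            2             -2*cos(pi/9)         2*cos(2*pi/9)        -1                   2*cos(4*pi/9)        0                          

Spot check: chi_2 (sign: r->1, s->-1) on {r^2, r^7} = 1.

Derivation: D_9 has order 2*9 = 18 with 6 conjugacy classes, hence 6 irreducibles. Sum of squared dims 1 + 1 + 4 + 4 + 4 + 4 = 18 = |G|. Linear characters come from the abelianisation; the 2-dimensional irreps have character r^k -> 2*cos(2*pi*j*k/9), reflections -> 0.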